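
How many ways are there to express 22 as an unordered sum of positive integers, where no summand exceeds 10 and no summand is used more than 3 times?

341

A full systematic count gives 341.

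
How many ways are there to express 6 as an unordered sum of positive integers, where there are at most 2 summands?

The partitions of 6 that satisfy the conditions:
6
5,1
4,2
3,3
That's 4 in total.

4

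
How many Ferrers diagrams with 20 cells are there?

Direct enumeration gives 627 partitions.

627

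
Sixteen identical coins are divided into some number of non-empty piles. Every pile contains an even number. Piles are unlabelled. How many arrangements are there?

Listing the qualifying partitions of 16:
16
14+2
12+4
12+2+2
10+6
10+4+2
10+2+2+2
8+8
8+6+2
8+4+4
8+4+2+2
8+2+2+2+2
6+6+4
6+6+2+2
6+4+4+2
6+4+2+2+2
6+2+2+2+2+2
4+4+4+4
4+4+4+2+2
4+4+2+2+2+2
4+2+2+2+2+2+2
2+2+2+2+2+2+2+2

22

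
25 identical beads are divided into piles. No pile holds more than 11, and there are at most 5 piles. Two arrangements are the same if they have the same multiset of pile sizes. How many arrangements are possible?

Direct enumeration gives 184 partitions.

184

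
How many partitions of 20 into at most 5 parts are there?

192

Counting exhaustively, 192 partitions satisfy the conditions.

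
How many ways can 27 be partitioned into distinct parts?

Systematic enumeration (by largest part, then next-largest, …) yields 192.

192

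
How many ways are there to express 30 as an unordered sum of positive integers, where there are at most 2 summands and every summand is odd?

8

Listing the qualifying partitions of 30:
29, 1
27, 3
25, 5
23, 7
21, 9
19, 11
17, 13
15, 15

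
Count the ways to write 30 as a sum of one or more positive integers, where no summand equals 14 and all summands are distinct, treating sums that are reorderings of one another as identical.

265

Systematic enumeration (by largest part, then next-largest, …) yields 265.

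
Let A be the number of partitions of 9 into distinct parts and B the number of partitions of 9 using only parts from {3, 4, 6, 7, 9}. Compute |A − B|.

Partitions of 9 into distinct parts: 8.
Partitions of 9 using only parts from {3, 4, 6, 7, 9}: 3.
|8 − 3| = 5.

5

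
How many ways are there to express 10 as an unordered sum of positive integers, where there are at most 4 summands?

Enumerating:
10
9 + 1
8 + 2
8 + 1 + 1
7 + 3
7 + 2 + 1
7 + 1 + 1 + 1
6 + 4
6 + 3 + 1
6 + 2 + 2
6 + 2 + 1 + 1
5 + 5
5 + 4 + 1
5 + 3 + 2
5 + 3 + 1 + 1
5 + 2 + 2 + 1
4 + 4 + 2
4 + 4 + 1 + 1
4 + 3 + 3
4 + 3 + 2 + 1
4 + 2 + 2 + 2
3 + 3 + 3 + 1
3 + 3 + 2 + 2
Counting gives 23.

23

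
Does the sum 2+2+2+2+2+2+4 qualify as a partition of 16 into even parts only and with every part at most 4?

Yes

The parts sum to 16, and the condition 'every summand is even' holds; the condition 'no summand exceeds 4' holds.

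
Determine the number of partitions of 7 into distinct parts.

Listing the qualifying partitions of 7:
7
6,1
5,2
4,3
4,2,1
Counting gives 5.

5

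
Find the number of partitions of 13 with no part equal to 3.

A partial list (first 12 by largest part):
13
12+1
11+2
11+1+1
10+2+1
10+1+1+1
9+4
9+2+2
9+2+1+1
9+1+1+1+1
8+5
8+4+1
…and 47 more, for 59 total.

59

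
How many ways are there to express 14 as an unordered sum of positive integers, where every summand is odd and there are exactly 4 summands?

Listing the qualifying partitions of 14:
11, 1, 1, 1
9, 3, 1, 1
7, 5, 1, 1
7, 3, 3, 1
5, 5, 3, 1
5, 3, 3, 3

6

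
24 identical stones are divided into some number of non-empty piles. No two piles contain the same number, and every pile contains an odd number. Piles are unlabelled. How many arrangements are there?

Enumerating:
23,1
21,3
19,5
17,7
15,9
15,5,3,1
13,11
13,7,3,1
11,9,3,1
11,7,5,1
9,7,5,3

11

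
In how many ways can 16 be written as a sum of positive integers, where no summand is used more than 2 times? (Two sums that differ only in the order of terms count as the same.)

89

Counting exhaustively, 89 partitions satisfy the conditions.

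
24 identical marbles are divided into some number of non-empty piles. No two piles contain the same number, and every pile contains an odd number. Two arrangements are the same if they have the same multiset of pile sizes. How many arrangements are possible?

Listing the qualifying partitions of 24:
1 + 23
3 + 21
5 + 19
7 + 17
9 + 15
1 + 3 + 5 + 15
11 + 13
1 + 3 + 7 + 13
1 + 3 + 9 + 11
1 + 5 + 7 + 11
3 + 5 + 7 + 9
Counting gives 11.

11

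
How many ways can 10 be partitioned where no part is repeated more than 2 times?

They are:
10
9,1
8,2
8,1,1
7,3
7,2,1
6,4
6,3,1
6,2,2
6,2,1,1
5,5
5,4,1
5,3,2
5,3,1,1
5,2,2,1
4,4,2
4,4,1,1
4,3,3
4,3,2,1
4,2,2,1,1
3,3,2,2
3,3,2,1,1

22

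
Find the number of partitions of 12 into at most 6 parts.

58

A partial list (first 12 by largest part):
12
11+1
10+2
10+1+1
9+3
9+2+1
9+1+1+1
8+4
8+3+1
8+2+2
8+2+1+1
8+1+1+1+1
…and 46 more, for 58 total.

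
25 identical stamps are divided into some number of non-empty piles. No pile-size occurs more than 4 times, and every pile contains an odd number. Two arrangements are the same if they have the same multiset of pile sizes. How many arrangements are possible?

70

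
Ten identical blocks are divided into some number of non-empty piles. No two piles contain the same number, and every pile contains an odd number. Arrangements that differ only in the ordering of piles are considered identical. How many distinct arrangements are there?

They are:
9+1
7+3
That's 2 in total.

2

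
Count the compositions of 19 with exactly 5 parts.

Place 4 bars in the 18 internal gaps of a row of 19 dots: C(18,4) = 3060.

3060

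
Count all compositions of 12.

Each of the 11 gaps between 12 units is either a break or not: 2^11 = 2048.

2048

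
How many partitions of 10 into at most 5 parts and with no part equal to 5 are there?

24

Listing the qualifying partitions of 10:
10
9,1
8,2
8,1,1
7,3
7,2,1
7,1,1,1
6,4
6,3,1
6,2,2
6,2,1,1
6,1,1,1,1
4,4,2
4,4,1,1
4,3,3
4,3,2,1
4,3,1,1,1
4,2,2,2
4,2,2,1,1
3,3,3,1
3,3,2,2
3,3,2,1,1
3,2,2,2,1
2,2,2,2,2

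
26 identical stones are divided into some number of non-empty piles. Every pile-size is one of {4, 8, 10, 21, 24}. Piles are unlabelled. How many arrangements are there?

3

The partitions of 26 that satisfy the conditions:
10,8,8
10,8,4,4
10,4,4,4,4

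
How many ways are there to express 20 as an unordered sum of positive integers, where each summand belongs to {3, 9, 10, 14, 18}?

2

They are:
3, 3, 14
10, 10
That's 2 in total.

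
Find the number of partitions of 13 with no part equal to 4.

There are 71 such partitions.

71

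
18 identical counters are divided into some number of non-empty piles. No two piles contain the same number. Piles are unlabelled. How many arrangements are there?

46

A partial list (first 12 by largest part):
18
17, 1
16, 2
15, 3
15, 2, 1
14, 4
14, 3, 1
13, 5
13, 4, 1
13, 3, 2
12, 6
12, 5, 1
…and 34 more, for 46 total.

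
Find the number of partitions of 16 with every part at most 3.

There are too many to list fully; the first 12 (by largest part) are:
3 + 3 + 3 + 3 + 3 + 1
3 + 3 + 3 + 3 + 2 + 2
3 + 3 + 3 + 3 + 2 + 1 + 1
3 + 3 + 3 + 3 + 1 + 1 + 1 + 1
3 + 3 + 3 + 2 + 2 + 2 + 1
3 + 3 + 3 + 2 + 2 + 1 + 1 + 1
3 + 3 + 3 + 2 + 1 + 1 + 1 + 1 + 1
3 + 3 + 3 + 1 + 1 + 1 + 1 + 1 + 1 + 1
3 + 3 + 2 + 2 + 2 + 2 + 2
3 + 3 + 2 + 2 + 2 + 2 + 1 + 1
3 + 3 + 2 + 2 + 2 + 1 + 1 + 1 + 1
3 + 3 + 2 + 2 + 1 + 1 + 1 + 1 + 1 + 1
…and 18 more, for 30 total.

30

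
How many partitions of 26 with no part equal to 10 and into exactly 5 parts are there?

A full systematic count gives 187.

187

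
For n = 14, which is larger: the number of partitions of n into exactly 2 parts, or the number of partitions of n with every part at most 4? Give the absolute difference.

Partitions of 14 into exactly 2 parts: 7.
Partitions of 14 with every part at most 4: 47.
|7 − 47| = 40.

40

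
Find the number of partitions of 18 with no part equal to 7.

Counting exhaustively, 329 partitions satisfy the conditions.

329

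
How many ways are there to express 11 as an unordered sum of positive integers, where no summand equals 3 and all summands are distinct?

8

They are:
11
10,1
9,2
8,2,1
7,4
6,5
6,4,1
5,4,2
That's 8 in total.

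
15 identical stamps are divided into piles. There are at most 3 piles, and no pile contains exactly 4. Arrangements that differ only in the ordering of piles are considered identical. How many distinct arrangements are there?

21

Listing the qualifying partitions of 15:
15
14 + 1
13 + 2
13 + 1 + 1
12 + 3
12 + 2 + 1
11 + 3 + 1
11 + 2 + 2
10 + 5
10 + 3 + 2
9 + 6
9 + 5 + 1
9 + 3 + 3
8 + 7
8 + 6 + 1
8 + 5 + 2
7 + 7 + 1
7 + 6 + 2
7 + 5 + 3
6 + 6 + 3
5 + 5 + 5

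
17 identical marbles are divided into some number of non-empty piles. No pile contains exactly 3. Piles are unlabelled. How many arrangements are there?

162

Enumerating by decreasing first part gives 162 partitions in all.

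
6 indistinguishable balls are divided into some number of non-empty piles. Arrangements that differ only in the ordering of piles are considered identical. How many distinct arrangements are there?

They are:
6
5,1
4,2
4,1,1
3,3
3,2,1
3,1,1,1
2,2,2
2,2,1,1
2,1,1,1,1
1,1,1,1,1,1

11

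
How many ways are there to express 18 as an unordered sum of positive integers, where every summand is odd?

46

A partial list (first 12 by largest part):
17, 1
15, 3
15, 1, 1, 1
13, 5
13, 3, 1, 1
13, 1, 1, 1, 1, 1
11, 7
11, 5, 1, 1
11, 3, 3, 1
11, 3, 1, 1, 1, 1
11, 1, 1, 1, 1, 1, 1, 1
9, 9
…and 34 more, for 46 total.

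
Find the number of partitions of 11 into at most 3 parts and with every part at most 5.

The partitions of 11 that satisfy the conditions:
1,5,5
2,4,5
3,3,5
3,4,4
That's 4 in total.

4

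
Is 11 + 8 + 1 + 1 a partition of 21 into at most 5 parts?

Yes

The parts sum to 21, and the condition 'there are at most 5 summands' holds.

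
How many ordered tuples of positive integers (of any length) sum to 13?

4096

The number of compositions of n is 2^(n−1); here 2^12 = 4096.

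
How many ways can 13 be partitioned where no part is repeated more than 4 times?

76

Direct enumeration gives 76 partitions.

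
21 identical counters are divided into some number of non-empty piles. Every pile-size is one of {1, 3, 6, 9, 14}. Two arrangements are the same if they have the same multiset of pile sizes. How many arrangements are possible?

35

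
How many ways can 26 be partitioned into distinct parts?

A full systematic count gives 165.

165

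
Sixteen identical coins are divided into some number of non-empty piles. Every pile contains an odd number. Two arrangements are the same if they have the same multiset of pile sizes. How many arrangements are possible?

32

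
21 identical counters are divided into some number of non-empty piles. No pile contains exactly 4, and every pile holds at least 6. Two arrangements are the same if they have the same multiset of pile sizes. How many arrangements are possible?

Listing the qualifying partitions of 21:
21
15,6
14,7
13,8
12,9
11,10
9,6,6
8,7,6
7,7,7
That's 9 in total.

9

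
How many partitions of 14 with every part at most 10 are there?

128

Counting exhaustively, 128 partitions satisfy the conditions.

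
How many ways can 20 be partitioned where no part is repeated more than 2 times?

202

Counting exhaustively, 202 partitions satisfy the conditions.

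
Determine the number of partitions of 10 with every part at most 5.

30

There are too many to list fully; the first 12 (by largest part) are:
5+5
5+4+1
5+3+2
5+3+1+1
5+2+2+1
5+2+1+1+1
5+1+1+1+1+1
4+4+2
4+4+1+1
4+3+3
4+3+2+1
4+3+1+1+1
…and 18 more, for 30 total.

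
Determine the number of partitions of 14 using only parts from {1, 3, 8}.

8

They are:
8 + 3 + 3
8 + 3 + 1 + 1 + 1
8 + 1 + 1 + 1 + 1 + 1 + 1
3 + 3 + 3 + 3 + 1 + 1
3 + 3 + 3 + 1 + 1 + 1 + 1 + 1
3 + 3 + 1 + 1 + 1 + 1 + 1 + 1 + 1 + 1
3 + 1 + 1 + 1 + 1 + 1 + 1 + 1 + 1 + 1 + 1 + 1
1 + 1 + 1 + 1 + 1 + 1 + 1 + 1 + 1 + 1 + 1 + 1 + 1 + 1
That's 8 in total.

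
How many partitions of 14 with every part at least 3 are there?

13

The partitions of 14 that satisfy the conditions:
14
11 + 3
10 + 4
9 + 5
8 + 6
8 + 3 + 3
7 + 7
7 + 4 + 3
6 + 5 + 3
6 + 4 + 4
5 + 5 + 4
5 + 3 + 3 + 3
4 + 4 + 3 + 3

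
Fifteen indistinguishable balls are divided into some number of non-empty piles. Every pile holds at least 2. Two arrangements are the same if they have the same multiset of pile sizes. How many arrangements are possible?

41

There are too many to list fully; the first 12 (by largest part) are:
15
13 + 2
12 + 3
11 + 4
11 + 2 + 2
10 + 5
10 + 3 + 2
9 + 6
9 + 4 + 2
9 + 3 + 3
9 + 2 + 2 + 2
8 + 7
…and 29 more, for 41 total.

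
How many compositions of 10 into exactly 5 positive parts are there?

By stars and bars with positive parts, the count is C(9,4) = 126.

126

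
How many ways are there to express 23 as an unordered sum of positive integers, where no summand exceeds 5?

291

Enumerating by decreasing first part gives 291 partitions in all.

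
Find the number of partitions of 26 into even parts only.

101

Systematic enumeration (by largest part, then next-largest, …) yields 101.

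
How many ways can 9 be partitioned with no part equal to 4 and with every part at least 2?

6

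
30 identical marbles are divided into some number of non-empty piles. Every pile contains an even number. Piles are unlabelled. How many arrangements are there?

176

A full systematic count gives 176.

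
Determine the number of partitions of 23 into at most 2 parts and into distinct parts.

12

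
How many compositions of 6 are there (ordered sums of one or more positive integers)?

The number of compositions of n is 2^(n−1); here 2^5 = 32.

32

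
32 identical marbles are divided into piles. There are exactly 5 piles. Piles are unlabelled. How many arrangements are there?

480

Direct enumeration gives 480 partitions.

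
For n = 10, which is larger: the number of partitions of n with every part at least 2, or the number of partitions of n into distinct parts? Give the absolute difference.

Partitions of 10 with every part at least 2: 12.
Partitions of 10 into distinct parts: 10.
|12 − 10| = 2.

2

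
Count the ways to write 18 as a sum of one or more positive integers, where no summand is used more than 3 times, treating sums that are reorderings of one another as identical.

208

Counting exhaustively, 208 partitions satisfy the conditions.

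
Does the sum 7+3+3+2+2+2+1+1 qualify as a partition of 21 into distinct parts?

No

The parts sum to 21, and the condition 'all summands are distinct' is violated.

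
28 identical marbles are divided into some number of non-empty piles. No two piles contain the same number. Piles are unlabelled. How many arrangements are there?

222

Systematic enumeration (by largest part, then next-largest, …) yields 222.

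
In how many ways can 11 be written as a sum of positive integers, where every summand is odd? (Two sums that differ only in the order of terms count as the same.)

12

They are:
11
9, 1, 1
7, 3, 1
7, 1, 1, 1, 1
5, 5, 1
5, 3, 3
5, 3, 1, 1, 1
5, 1, 1, 1, 1, 1, 1
3, 3, 3, 1, 1
3, 3, 1, 1, 1, 1, 1
3, 1, 1, 1, 1, 1, 1, 1, 1
1, 1, 1, 1, 1, 1, 1, 1, 1, 1, 1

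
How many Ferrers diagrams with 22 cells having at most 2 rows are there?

12

Listing the qualifying partitions of 22:
22
21,1
20,2
19,3
18,4
17,5
16,6
15,7
14,8
13,9
12,10
11,11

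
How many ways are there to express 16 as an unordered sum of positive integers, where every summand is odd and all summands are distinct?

5

Enumerating:
15, 1
13, 3
11, 5
9, 7
7, 5, 3, 1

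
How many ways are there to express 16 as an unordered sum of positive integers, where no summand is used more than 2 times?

89

Counting exhaustively, 89 partitions satisfy the conditions.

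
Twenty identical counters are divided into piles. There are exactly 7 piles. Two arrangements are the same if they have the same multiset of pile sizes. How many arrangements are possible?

82

Systematic enumeration (by largest part, then next-largest, …) yields 82.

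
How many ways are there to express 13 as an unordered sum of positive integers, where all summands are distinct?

Listing the qualifying partitions of 13:
13
12, 1
11, 2
10, 3
10, 2, 1
9, 4
9, 3, 1
8, 5
8, 4, 1
8, 3, 2
7, 6
7, 5, 1
7, 4, 2
7, 3, 2, 1
6, 5, 2
6, 4, 3
6, 4, 2, 1
5, 4, 3, 1
Counting gives 18.

18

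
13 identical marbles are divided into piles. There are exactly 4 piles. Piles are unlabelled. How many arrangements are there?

18

They are:
1, 1, 1, 10
1, 1, 2, 9
1, 1, 3, 8
1, 2, 2, 8
1, 1, 4, 7
1, 2, 3, 7
2, 2, 2, 7
1, 1, 5, 6
1, 2, 4, 6
1, 3, 3, 6
2, 2, 3, 6
1, 2, 5, 5
1, 3, 4, 5
2, 2, 4, 5
2, 3, 3, 5
1, 4, 4, 4
2, 3, 4, 4
3, 3, 3, 4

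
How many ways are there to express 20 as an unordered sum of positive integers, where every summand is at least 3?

49

There are too many to list fully; the first 12 (by largest part) are:
20
3 + 17
4 + 16
5 + 15
6 + 14
3 + 3 + 14
7 + 13
3 + 4 + 13
8 + 12
3 + 5 + 12
4 + 4 + 12
9 + 11
…and 37 more, for 49 total.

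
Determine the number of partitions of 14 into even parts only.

Enumerating:
14
12+2
10+4
10+2+2
8+6
8+4+2
8+2+2+2
6+6+2
6+4+4
6+4+2+2
6+2+2+2+2
4+4+4+2
4+4+2+2+2
4+2+2+2+2+2
2+2+2+2+2+2+2
That's 15 in total.

15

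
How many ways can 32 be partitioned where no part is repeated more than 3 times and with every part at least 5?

Enumerating by decreasing first part gives 90 partitions in all.

90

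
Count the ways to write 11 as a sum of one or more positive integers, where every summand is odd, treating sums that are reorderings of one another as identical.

12

They are:
11
9, 1, 1
7, 3, 1
7, 1, 1, 1, 1
5, 5, 1
5, 3, 3
5, 3, 1, 1, 1
5, 1, 1, 1, 1, 1, 1
3, 3, 3, 1, 1
3, 3, 1, 1, 1, 1, 1
3, 1, 1, 1, 1, 1, 1, 1, 1
1, 1, 1, 1, 1, 1, 1, 1, 1, 1, 1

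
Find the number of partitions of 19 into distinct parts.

There are too many to list fully; the first 12 (by largest part) are:
19
18 + 1
17 + 2
16 + 3
16 + 2 + 1
15 + 4
15 + 3 + 1
14 + 5
14 + 4 + 1
14 + 3 + 2
13 + 6
13 + 5 + 1
…and 42 more, for 54 total.

54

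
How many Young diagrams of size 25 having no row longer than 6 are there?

612

Systematic enumeration (by largest part, then next-largest, …) yields 612.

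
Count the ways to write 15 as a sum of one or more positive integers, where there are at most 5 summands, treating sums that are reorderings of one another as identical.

Direct enumeration gives 84 partitions.

84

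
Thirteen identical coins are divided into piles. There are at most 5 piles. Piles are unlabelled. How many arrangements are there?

57

There are too many to list fully; the first 12 (by largest part) are:
13
1 + 12
2 + 11
1 + 1 + 11
3 + 10
1 + 2 + 10
1 + 1 + 1 + 10
4 + 9
1 + 3 + 9
2 + 2 + 9
1 + 1 + 2 + 9
1 + 1 + 1 + 1 + 9
…and 45 more, for 57 total.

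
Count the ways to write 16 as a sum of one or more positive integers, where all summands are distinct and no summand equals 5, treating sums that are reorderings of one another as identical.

Enumerating:
16
15+1
14+2
13+3
13+2+1
12+4
12+3+1
11+4+1
11+3+2
10+6
10+4+2
10+3+2+1
9+7
9+6+1
9+4+3
9+4+2+1
8+7+1
8+6+2
8+4+3+1
7+6+3
7+6+2+1
7+4+3+2
6+4+3+2+1
That's 23 in total.

23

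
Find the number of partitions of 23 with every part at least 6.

12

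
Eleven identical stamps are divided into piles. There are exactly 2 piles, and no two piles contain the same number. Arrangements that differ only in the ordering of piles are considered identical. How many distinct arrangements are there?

They are:
10,1
9,2
8,3
7,4
6,5
Counting gives 5.

5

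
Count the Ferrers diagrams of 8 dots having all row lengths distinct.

6

The partitions of 8 that satisfy the conditions:
8
7 + 1
6 + 2
5 + 3
5 + 2 + 1
4 + 3 + 1
That's 6 in total.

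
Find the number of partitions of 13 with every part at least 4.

5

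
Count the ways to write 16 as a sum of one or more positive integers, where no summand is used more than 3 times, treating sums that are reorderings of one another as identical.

132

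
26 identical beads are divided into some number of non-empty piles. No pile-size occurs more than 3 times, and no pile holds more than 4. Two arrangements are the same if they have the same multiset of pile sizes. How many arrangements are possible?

Listing the qualifying partitions of 26:
4+4+4+3+3+3+2+2+1
4+4+4+3+3+3+2+1+1+1
4+4+4+3+3+2+2+2+1+1
4+4+3+3+3+2+2+2+1+1+1
That's 4 in total.

4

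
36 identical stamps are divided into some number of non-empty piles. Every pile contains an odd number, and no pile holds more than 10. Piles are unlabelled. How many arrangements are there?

Counting exhaustively, 236 partitions satisfy the conditions.

236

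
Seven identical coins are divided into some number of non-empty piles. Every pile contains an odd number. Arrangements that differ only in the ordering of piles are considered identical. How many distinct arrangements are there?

5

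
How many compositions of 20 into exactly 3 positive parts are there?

171

Equivalently, choose which 2 of the 19 gaps become plus signs: C(19,2) = 171.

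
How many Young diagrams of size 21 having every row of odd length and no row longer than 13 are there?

A partial list (first 12 by largest part):
13,7,1
13,5,3
13,5,1,1,1
13,3,3,1,1
13,3,1,1,1,1,1
13,1,1,1,1,1,1,1,1
11,9,1
11,7,3
11,7,1,1,1
11,5,5
11,5,3,1,1
11,5,1,1,1,1,1
…and 56 more, for 68 total.

68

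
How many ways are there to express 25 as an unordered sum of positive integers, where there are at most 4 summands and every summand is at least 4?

There are too many to list fully; the first 12 (by largest part) are:
25
4 + 21
5 + 20
6 + 19
7 + 18
8 + 17
4 + 4 + 17
9 + 16
4 + 5 + 16
10 + 15
4 + 6 + 15
5 + 5 + 15
…and 37 more, for 49 total.

49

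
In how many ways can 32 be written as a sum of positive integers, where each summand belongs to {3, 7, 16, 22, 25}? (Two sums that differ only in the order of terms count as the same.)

The partitions of 32 that satisfy the conditions:
25+7
22+7+3
16+16
16+7+3+3+3
7+7+3+3+3+3+3+3

5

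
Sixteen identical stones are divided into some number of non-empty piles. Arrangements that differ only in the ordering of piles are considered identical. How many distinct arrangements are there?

A full systematic count gives 231.

231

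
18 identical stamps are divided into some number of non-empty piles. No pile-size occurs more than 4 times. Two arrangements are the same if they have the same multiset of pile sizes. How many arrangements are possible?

Enumerating by decreasing first part gives 262 partitions in all.

262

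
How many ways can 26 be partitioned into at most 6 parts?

709

Counting exhaustively, 709 partitions satisfy the conditions.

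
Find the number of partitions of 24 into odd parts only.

122

Counting exhaustively, 122 partitions satisfy the conditions.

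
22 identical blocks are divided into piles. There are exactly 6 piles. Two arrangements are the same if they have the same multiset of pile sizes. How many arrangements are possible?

Enumerating by decreasing first part gives 136 partitions in all.

136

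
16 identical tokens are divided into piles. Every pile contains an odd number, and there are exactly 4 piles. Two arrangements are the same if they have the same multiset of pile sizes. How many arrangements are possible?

Enumerating:
13,1,1,1
11,3,1,1
9,5,1,1
9,3,3,1
7,7,1,1
7,5,3,1
7,3,3,3
5,5,5,1
5,5,3,3

9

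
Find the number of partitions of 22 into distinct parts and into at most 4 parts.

Enumerating by decreasing first part gives 75 partitions in all.

75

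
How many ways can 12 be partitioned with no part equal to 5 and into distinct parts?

The partitions of 12 that satisfy the conditions:
12
11, 1
10, 2
9, 3
9, 2, 1
8, 4
8, 3, 1
7, 4, 1
7, 3, 2
6, 4, 2
6, 3, 2, 1

11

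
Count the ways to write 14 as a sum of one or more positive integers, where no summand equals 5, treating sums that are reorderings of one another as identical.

There are 105 such partitions.

105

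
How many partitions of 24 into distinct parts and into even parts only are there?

15

Enumerating:
24
22 + 2
20 + 4
18 + 6
18 + 4 + 2
16 + 8
16 + 6 + 2
14 + 10
14 + 8 + 2
14 + 6 + 4
12 + 10 + 2
12 + 8 + 4
12 + 6 + 4 + 2
10 + 8 + 6
10 + 8 + 4 + 2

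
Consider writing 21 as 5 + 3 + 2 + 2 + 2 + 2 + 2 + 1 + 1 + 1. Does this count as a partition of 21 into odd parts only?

No

The parts sum to 21, and the condition 'every summand is odd' is violated.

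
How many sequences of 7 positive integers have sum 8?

7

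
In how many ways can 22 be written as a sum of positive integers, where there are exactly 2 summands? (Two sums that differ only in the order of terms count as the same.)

Enumerating:
21,1
20,2
19,3
18,4
17,5
16,6
15,7
14,8
13,9
12,10
11,11
That's 11 in total.

11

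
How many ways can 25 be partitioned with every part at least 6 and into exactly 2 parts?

7

They are:
19+6
18+7
17+8
16+9
15+10
14+11
13+12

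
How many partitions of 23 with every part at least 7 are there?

They are:
23
7,16
8,15
9,14
10,13
11,12
7,7,9
7,8,8
That's 8 in total.

8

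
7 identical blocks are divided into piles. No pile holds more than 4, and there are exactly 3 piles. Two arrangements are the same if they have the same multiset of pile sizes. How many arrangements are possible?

Enumerating:
4, 2, 1
3, 3, 1
3, 2, 2
Counting gives 3.

3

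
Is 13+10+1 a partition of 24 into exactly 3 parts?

The parts sum to 24, and the condition 'there are exactly 3 summands' holds.

Yes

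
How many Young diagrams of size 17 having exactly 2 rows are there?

The partitions of 17 that satisfy the conditions:
1 + 16
2 + 15
3 + 14
4 + 13
5 + 12
6 + 11
7 + 10
8 + 9

8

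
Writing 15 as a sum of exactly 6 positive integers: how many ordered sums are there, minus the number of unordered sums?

1976

Ordered (compositions into 6 parts): C(14,5) = 2002.
Partitions of 15 into exactly 6 parts: 26.
Difference: 2002 − 26 = 1976.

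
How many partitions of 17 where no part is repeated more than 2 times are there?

A full systematic count gives 108.

108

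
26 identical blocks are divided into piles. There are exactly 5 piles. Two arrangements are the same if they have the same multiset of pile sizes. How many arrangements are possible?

221

Counting exhaustively, 221 partitions satisfy the conditions.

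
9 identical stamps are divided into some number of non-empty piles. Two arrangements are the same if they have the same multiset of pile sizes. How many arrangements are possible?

30

There are too many to list fully; the first 12 (by largest part) are:
9
8, 1
7, 2
7, 1, 1
6, 3
6, 2, 1
6, 1, 1, 1
5, 4
5, 3, 1
5, 2, 2
5, 2, 1, 1
5, 1, 1, 1, 1
…and 18 more, for 30 total.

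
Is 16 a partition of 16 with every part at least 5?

Yes

The parts sum to 16, and the condition 'every summand is at least 5' holds.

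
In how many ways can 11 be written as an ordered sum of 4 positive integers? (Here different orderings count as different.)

By stars and bars with positive parts, the count is C(10,3) = 120.

120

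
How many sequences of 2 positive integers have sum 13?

Equivalently, choose which 1 of the 12 gaps become plus signs: C(12,1) = 12.

12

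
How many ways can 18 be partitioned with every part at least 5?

9

Listing the qualifying partitions of 18:
18
13, 5
12, 6
11, 7
10, 8
9, 9
8, 5, 5
7, 6, 5
6, 6, 6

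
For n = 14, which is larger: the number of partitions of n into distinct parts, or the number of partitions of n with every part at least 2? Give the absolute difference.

Partitions of 14 into distinct parts: 22.
Partitions of 14 with every part at least 2: 34.
|22 − 34| = 12.

12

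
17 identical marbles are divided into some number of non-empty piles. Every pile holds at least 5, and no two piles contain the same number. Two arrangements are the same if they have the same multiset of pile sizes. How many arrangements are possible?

Listing the qualifying partitions of 17:
17
5+12
6+11
7+10
8+9
That's 5 in total.

5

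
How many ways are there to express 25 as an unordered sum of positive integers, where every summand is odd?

Counting exhaustively, 142 partitions satisfy the conditions.

142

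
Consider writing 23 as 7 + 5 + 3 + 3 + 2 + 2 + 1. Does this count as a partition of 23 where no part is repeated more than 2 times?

The parts sum to 23, and the condition 'no summand is used more than 2 times' holds.

Yes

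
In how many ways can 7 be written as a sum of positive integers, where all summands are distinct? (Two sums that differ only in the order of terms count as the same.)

5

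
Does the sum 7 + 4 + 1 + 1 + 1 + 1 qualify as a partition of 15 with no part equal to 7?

The parts sum to 15, and the condition 'no summand equals 7' is violated.

No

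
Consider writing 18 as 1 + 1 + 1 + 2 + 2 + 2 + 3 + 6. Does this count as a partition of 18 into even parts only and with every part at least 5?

No

The parts sum to 18, and the condition 'every summand is even' is violated.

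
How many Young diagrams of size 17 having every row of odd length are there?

38

A partial list (first 12 by largest part):
17
15,1,1
13,3,1
13,1,1,1,1
11,5,1
11,3,3
11,3,1,1,1
11,1,1,1,1,1,1
9,7,1
9,5,3
9,5,1,1,1
9,3,3,1,1
…and 26 more, for 38 total.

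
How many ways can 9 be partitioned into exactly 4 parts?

6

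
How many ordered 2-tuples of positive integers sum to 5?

4

Equivalently, choose which 1 of the 4 gaps become plus signs: C(4,1) = 4.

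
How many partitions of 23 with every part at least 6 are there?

12

Enumerating:
23
17+6
16+7
15+8
14+9
13+10
12+11
11+6+6
10+7+6
9+8+6
9+7+7
8+8+7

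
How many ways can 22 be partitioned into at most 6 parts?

391

A full systematic count gives 391.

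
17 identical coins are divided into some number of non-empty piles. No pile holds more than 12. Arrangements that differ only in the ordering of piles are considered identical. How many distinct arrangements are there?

Enumerating by decreasing first part gives 285 partitions in all.

285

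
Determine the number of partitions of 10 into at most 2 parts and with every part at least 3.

Listing the qualifying partitions of 10:
10
7 + 3
6 + 4
5 + 5

4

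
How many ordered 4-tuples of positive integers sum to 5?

4

A composition of 5 into 4 positive parts is chosen by placing 3 dividers among the 4 gaps between 5 units: C(4,3) = 4.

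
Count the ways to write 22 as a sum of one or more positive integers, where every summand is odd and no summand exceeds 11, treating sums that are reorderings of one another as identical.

70

A partial list (first 12 by largest part):
11+11
11+9+1+1
11+7+3+1
11+7+1+1+1+1
11+5+5+1
11+5+3+3
11+5+3+1+1+1
11+5+1+1+1+1+1+1
11+3+3+3+1+1
11+3+3+1+1+1+1+1
11+3+1+1+1+1+1+1+1+1
11+1+1+1+1+1+1+1+1+1+1+1
…and 58 more, for 70 total.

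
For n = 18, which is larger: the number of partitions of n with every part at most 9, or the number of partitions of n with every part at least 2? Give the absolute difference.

230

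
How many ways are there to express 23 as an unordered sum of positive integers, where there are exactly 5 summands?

Direct enumeration gives 141 partitions.

141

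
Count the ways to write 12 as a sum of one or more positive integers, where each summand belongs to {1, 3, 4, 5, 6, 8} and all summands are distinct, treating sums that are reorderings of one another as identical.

4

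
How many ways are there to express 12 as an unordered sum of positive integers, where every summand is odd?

15

They are:
11+1
9+3
9+1+1+1
7+5
7+3+1+1
7+1+1+1+1+1
5+5+1+1
5+3+3+1
5+3+1+1+1+1
5+1+1+1+1+1+1+1
3+3+3+3
3+3+3+1+1+1
3+3+1+1+1+1+1+1
3+1+1+1+1+1+1+1+1+1
1+1+1+1+1+1+1+1+1+1+1+1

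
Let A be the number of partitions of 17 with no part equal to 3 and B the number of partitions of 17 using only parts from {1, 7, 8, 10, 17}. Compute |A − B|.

153

Partitions of 17 with no part equal to 3: 162.
Partitions of 17 using only parts from {1, 7, 8, 10, 17}: 9.
|162 − 9| = 153.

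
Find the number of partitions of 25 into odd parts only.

142

Systematic enumeration (by largest part, then next-largest, …) yields 142.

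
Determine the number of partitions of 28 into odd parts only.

222

Direct enumeration gives 222 partitions.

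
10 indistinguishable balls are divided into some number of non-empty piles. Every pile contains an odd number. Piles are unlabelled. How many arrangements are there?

10

The partitions of 10 that satisfy the conditions:
9+1
7+3
7+1+1+1
5+5
5+3+1+1
5+1+1+1+1+1
3+3+3+1
3+3+1+1+1+1
3+1+1+1+1+1+1+1
1+1+1+1+1+1+1+1+1+1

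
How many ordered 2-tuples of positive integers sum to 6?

Place 1 bars in the 5 internal gaps of a row of 6 dots: C(5,1) = 5.

5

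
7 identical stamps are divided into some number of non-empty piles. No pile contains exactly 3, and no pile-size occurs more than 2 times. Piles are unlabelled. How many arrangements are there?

They are:
7
6 + 1
5 + 2
5 + 1 + 1
4 + 2 + 1
Counting gives 5.

5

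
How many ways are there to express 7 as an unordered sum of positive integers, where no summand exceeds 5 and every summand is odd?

4

They are:
5+1+1
3+3+1
3+1+1+1+1
1+1+1+1+1+1+1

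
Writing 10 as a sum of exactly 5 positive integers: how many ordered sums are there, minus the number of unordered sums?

119

Compositions: C(9,4) = 126.
Partitions of 10 into exactly 5 parts: 7.
Difference: 126 − 7 = 119.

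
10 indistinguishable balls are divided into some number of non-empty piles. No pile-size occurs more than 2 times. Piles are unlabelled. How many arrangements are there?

22

They are:
10
9+1
8+2
8+1+1
7+3
7+2+1
6+4
6+3+1
6+2+2
6+2+1+1
5+5
5+4+1
5+3+2
5+3+1+1
5+2+2+1
4+4+2
4+4+1+1
4+3+3
4+3+2+1
4+2+2+1+1
3+3+2+2
3+3+2+1+1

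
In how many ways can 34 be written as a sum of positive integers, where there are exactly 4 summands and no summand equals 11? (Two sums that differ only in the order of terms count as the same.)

There are 253 such partitions.

253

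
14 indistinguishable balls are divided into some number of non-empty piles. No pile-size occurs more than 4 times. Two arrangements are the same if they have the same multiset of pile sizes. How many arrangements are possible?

Counting exhaustively, 100 partitions satisfy the conditions.

100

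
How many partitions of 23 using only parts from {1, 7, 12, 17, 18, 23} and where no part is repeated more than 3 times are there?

Listing the qualifying partitions of 23:
23
1+1+7+7+7

2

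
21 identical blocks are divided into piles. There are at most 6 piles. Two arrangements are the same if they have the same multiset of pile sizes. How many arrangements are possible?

There are 331 such partitions.

331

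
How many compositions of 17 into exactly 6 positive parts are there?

4368

Place 5 bars in the 16 internal gaps of a row of 17 dots: C(16,5) = 4368.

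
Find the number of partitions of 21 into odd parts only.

76

Counting exhaustively, 76 partitions satisfy the conditions.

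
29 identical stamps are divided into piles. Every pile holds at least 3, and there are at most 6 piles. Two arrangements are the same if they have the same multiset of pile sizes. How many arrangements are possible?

243

Direct enumeration gives 243 partitions.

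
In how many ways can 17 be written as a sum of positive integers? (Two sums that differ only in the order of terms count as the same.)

Systematic enumeration (by largest part, then next-largest, …) yields 297.

297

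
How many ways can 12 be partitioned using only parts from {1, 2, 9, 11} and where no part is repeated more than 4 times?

Enumerating:
1+11
1+2+9
1+1+1+9
1+1+1+1+2+2+2+2

4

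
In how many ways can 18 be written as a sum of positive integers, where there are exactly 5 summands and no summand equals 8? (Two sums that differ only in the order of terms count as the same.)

48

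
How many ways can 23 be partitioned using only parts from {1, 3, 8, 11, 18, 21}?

28

There are too many to list fully; the first 12 (by largest part) are:
21, 1, 1
18, 3, 1, 1
18, 1, 1, 1, 1, 1
11, 11, 1
11, 8, 3, 1
11, 8, 1, 1, 1, 1
11, 3, 3, 3, 3
11, 3, 3, 3, 1, 1, 1
11, 3, 3, 1, 1, 1, 1, 1, 1
11, 3, 1, 1, 1, 1, 1, 1, 1, 1, 1
11, 1, 1, 1, 1, 1, 1, 1, 1, 1, 1, 1, 1
8, 8, 3, 3, 1
…and 16 more, for 28 total.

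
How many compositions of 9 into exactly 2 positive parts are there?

8

A composition of 9 into 2 positive parts is chosen by placing 1 dividers among the 8 gaps between 9 units: C(8,1) = 8.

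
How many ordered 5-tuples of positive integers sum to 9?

A composition of 9 into 5 positive parts is chosen by placing 4 dividers among the 8 gaps between 9 units: C(8,4) = 70.

70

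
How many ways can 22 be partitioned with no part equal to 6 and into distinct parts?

There are too many to list fully; the first 12 (by largest part) are:
22
21, 1
20, 2
19, 3
19, 2, 1
18, 4
18, 3, 1
17, 5
17, 4, 1
17, 3, 2
16, 5, 1
16, 4, 2
…and 53 more, for 65 total.

65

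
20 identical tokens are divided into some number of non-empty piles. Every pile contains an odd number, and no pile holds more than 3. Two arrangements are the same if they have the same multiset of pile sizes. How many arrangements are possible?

7

Listing the qualifying partitions of 20:
3+3+3+3+3+3+1+1
3+3+3+3+3+1+1+1+1+1
3+3+3+3+1+1+1+1+1+1+1+1
3+3+3+1+1+1+1+1+1+1+1+1+1+1
3+3+1+1+1+1+1+1+1+1+1+1+1+1+1+1
3+1+1+1+1+1+1+1+1+1+1+1+1+1+1+1+1+1
1+1+1+1+1+1+1+1+1+1+1+1+1+1+1+1+1+1+1+1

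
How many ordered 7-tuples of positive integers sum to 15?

3003

By stars and bars with positive parts, the count is C(14,6) = 3003.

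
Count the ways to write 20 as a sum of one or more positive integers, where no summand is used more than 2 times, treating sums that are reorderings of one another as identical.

202

Systematic enumeration (by largest part, then next-largest, …) yields 202.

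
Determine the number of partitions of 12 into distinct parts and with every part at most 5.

2

The partitions of 12 that satisfy the conditions:
3,4,5
1,2,4,5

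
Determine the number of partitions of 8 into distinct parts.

6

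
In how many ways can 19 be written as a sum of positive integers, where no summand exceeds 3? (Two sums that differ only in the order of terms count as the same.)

40

There are too many to list fully; the first 12 (by largest part) are:
3+3+3+3+3+3+1
3+3+3+3+3+2+2
3+3+3+3+3+2+1+1
3+3+3+3+3+1+1+1+1
3+3+3+3+2+2+2+1
3+3+3+3+2+2+1+1+1
3+3+3+3+2+1+1+1+1+1
3+3+3+3+1+1+1+1+1+1+1
3+3+3+2+2+2+2+2
3+3+3+2+2+2+2+1+1
3+3+3+2+2+2+1+1+1+1
3+3+3+2+2+1+1+1+1+1+1
…and 28 more, for 40 total.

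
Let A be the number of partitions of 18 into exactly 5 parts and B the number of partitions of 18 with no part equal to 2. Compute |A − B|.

Partitions of 18 into exactly 5 parts: 57.
Partitions of 18 with no part equal to 2: 154.
|57 − 154| = 97.

97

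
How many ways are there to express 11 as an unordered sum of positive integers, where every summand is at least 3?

6

Listing the qualifying partitions of 11:
11
8 + 3
7 + 4
6 + 5
5 + 3 + 3
4 + 4 + 3
That's 6 in total.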